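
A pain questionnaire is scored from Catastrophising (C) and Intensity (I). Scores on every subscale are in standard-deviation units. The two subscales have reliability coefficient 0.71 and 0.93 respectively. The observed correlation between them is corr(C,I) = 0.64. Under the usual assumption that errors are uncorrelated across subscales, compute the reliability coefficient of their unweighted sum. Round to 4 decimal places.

0.8902

Var(C+I) = 2 + 2·[0.64] = 2 + 1.28 = 3.28.
Because errors are independent across components, Cov(Tᵢ,Tⱼ) = Cov(Xᵢ,Xⱼ); the off-diagonal part of the true-score variance is the same as above.
True-score variance = [0.71 + 0.93] + 1.28 = 1.64 + 1.28 = 2.92.
Reliability = 2.92 / 3.28 = 0.8902.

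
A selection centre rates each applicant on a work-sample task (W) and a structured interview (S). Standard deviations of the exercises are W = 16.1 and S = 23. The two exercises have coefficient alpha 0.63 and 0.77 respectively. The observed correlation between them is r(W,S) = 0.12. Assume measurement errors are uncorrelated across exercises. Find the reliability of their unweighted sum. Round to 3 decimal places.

0.752

Var(W+S) = 16.1² + 23² + 2·[16.1·23·0.12] = 788.21 + 88.872 = 877.082.
Because errors are independent across components, Cov(Tᵢ,Tⱼ) = Cov(Xᵢ,Xⱼ); the off-diagonal part of the true-score variance is the same as above.
True-score variance = [16.1²·0.63 + 23²·0.77] + 88.872 = 570.632 + 88.872 = 659.504.
Reliability = 659.504 / 877.082 = 0.752.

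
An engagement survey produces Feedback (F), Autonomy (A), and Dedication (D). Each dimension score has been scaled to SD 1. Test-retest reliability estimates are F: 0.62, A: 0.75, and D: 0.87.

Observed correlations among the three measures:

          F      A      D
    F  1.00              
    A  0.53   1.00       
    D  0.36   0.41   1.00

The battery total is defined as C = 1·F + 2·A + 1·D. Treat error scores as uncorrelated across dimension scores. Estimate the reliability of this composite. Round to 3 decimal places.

0.856

Var(C) = 1 + 2² + 1 + 2·[2·0.53 + 0.36 + 2·0.41] = 6 + 4.48 = 10.48.
Under uncorrelated errors the observed covariances equal the true-score covariances, so only the own-variance terms attenuate.
True-score variance = [0.62 + 2²·0.75 + 0.87] + 4.48 = 4.49 + 4.48 = 8.97.
Reliability = 8.97 / 10.48 = 0.856.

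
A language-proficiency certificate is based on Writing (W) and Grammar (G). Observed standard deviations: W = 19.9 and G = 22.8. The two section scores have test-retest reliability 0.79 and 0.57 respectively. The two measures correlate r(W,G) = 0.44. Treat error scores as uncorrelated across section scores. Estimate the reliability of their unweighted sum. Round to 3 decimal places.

0.767

Var(W+G) = 19.9² + 22.8² + 2·[19.9·22.8·0.44] = 915.85 + 399.274 = 1315.12.
Under uncorrelated errors the observed covariances equal the true-score covariances, so only the own-variance terms attenuate.
True-score variance = [19.9²·0.79 + 22.8²·0.57] + 399.274 = 609.157 + 399.274 = 1008.43.
Reliability = 1008.43 / 1315.12 = 0.767.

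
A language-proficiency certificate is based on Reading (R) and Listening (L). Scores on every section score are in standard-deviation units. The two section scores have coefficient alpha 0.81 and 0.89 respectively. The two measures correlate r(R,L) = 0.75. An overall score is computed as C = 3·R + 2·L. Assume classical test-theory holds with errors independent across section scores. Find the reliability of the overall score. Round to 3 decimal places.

0.902

Var(C) = 3² + 2² + 2·[6·0.75] = 13 + 9 = 22.
Because errors are independent across components, Cov(Tᵢ,Tⱼ) = Cov(Xᵢ,Xⱼ); the off-diagonal part of the true-score variance is the same as above.
True-score variance = [3²·0.81 + 2²·0.89] + 9 = 10.85 + 9 = 19.85.
Reliability = 19.85 / 22 = 0.902.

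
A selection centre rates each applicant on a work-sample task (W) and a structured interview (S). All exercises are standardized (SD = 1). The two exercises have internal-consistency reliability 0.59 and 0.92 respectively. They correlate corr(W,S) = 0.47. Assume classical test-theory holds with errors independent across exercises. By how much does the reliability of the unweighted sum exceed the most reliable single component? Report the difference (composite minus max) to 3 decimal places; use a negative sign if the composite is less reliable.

-0.087

Var(sum) = 2 + 0.94 = 2.94; true-score variance = 1.51 + 0.94 = 2.45; composite reliability = 0.8333.
Max component reliability = 0.9200.
Difference = 0.8333 − 0.9200 = -0.087.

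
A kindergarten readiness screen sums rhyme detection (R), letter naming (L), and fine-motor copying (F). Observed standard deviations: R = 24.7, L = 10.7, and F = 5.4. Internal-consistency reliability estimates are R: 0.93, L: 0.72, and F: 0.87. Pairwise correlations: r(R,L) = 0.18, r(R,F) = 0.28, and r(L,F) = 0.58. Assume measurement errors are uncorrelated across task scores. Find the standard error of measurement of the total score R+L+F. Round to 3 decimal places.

8.863

Var(total) = 753.74 + 236.862 = 990.602.
True-score variance = 675.186 + 236.862 = 912.048, so reliability = 0.9207.
Error variance = 990.602 − 912.048 = 78.5543; SEM = √78.5543 = 8.863.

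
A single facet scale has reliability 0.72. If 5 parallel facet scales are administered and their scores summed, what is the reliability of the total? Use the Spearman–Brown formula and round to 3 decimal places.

0.928

ρ_k = kρ / (1 + (k−1)ρ) = 5·0.72 / (1 + 4·0.72) = 3.600 / 3.880 = 0.928.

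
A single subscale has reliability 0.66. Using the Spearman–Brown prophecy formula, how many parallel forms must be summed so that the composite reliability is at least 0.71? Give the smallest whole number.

k ≥ ρ*(1−ρ₁)/(ρ₁(1−ρ*)) = 0.71·0.34 / (0.66·0.29) = 1.261.
Smallest integer k = 2.

2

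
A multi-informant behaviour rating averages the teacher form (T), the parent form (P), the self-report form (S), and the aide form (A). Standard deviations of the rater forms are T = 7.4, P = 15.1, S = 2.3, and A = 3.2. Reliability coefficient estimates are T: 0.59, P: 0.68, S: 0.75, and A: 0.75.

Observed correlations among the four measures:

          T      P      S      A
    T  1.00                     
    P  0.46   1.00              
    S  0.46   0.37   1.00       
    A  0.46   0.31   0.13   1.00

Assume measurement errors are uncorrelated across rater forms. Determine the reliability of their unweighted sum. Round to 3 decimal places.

0.800

Var(T+P+S+A) = 7.4² + 15.1² + 2.3² + 3.2² + 2·[7.4·15.1·0.46 + 7.4·2.3·0.46 + 7.4·3.2·0.46 + 15.1·2.3·0.37 + 15.1·3.2·0.31 + 2.3·3.2·0.13] = 298.3 + 197.817 = 496.117.
With uncorrelated errors the cross-covariances are all true-score covariance, so they carry over unchanged; only the diagonal terms shrink to ρᵢσᵢ².
True-score variance = [7.4²·0.59 + 15.1²·0.68 + 2.3²·0.75 + 3.2²·0.75] + 197.817 = 199.003 + 197.817 = 396.82.
Reliability = 396.82 / 496.117 = 0.800.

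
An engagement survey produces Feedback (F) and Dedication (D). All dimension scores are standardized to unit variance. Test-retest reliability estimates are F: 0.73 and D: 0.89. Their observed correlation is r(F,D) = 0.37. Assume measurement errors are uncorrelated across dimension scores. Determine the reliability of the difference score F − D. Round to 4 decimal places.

0.6984

Var(F−D) = 1 + 1 − 2·0.37 = 2 − 0.74 = 1.26.
With uncorrelated errors the cross-covariances are all true-score covariance, so they carry over unchanged; only the diagonal terms shrink to ρᵢσᵢ².
True-score variance = [0.73 + 0.89] − 0.74 = 1.62 − 0.74 = 0.88.
Reliability = 0.88 / 1.26 = 0.6984.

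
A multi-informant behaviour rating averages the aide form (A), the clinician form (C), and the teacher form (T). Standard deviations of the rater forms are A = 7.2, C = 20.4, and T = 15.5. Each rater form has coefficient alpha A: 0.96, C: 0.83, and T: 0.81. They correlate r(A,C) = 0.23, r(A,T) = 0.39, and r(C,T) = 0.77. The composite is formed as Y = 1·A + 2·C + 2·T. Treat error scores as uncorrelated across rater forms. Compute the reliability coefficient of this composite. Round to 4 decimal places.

Var(Y) = 7.2² + 2²·20.4² + 2²·15.5² + 2·[2·7.2·20.4·0.23 + 2·7.2·15.5·0.39 + 4·20.4·15.5·0.77] = 2677.48 + 2257.02 = 4934.5.
Under uncorrelated errors the observed covariances equal the true-score covariances, so only the own-variance terms attenuate.
True-score variance = [7.2²·0.96 + 2²·20.4²·0.83 + 2²·15.5²·0.81] + 2257.02 = 2209.83 + 2257.02 = 4466.85.
Reliability = 4466.85 / 4934.5 = 0.9052.

0.9052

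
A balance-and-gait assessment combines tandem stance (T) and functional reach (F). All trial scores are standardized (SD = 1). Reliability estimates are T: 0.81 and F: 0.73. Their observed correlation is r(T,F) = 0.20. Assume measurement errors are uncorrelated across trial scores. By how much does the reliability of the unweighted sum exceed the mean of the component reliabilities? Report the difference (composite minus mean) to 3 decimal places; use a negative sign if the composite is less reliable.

Var(sum) = 2 + 0.4 = 2.4; true-score variance = 1.54 + 0.4 = 1.94; composite reliability = 0.8083.
Mean component reliability = 0.7700.
Difference = 0.8083 − 0.7700 = 0.038.

0.038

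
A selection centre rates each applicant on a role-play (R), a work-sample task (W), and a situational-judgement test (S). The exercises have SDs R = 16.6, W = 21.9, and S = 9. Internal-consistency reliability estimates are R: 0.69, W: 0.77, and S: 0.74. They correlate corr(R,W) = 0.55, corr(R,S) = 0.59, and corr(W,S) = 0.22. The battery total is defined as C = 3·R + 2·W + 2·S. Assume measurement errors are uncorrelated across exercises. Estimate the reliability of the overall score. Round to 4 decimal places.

0.8482

Var(C) = 3²·16.6² + 2²·21.9² + 2²·9² + 2·[6·16.6·21.9·0.55 + 6·16.6·9·0.59 + 4·21.9·9·0.22] = 4722.48 + 3804.01 = 8526.49.
Because errors are independent across components, Cov(Tᵢ,Tⱼ) = Cov(Xᵢ,Xⱼ); the off-diagonal part of the true-score variance is the same as above.
True-score variance = [3²·16.6²·0.69 + 2²·21.9²·0.77 + 2²·9²·0.74] + 3804.01 = 3428.19 + 3804.01 = 7232.2.
Reliability = 7232.2 / 8526.49 = 0.8482.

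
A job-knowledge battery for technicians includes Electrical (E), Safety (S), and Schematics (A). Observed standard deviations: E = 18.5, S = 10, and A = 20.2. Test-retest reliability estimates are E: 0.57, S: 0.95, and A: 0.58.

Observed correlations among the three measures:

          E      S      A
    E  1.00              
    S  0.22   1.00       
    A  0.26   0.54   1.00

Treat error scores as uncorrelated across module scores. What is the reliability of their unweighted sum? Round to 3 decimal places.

0.759

Var(E+S+A) = 18.5² + 10² + 20.2² + 2·[18.5·10·0.22 + 18.5·20.2·0.26 + 10·20.2·0.54] = 850.29 + 493.884 = 1344.17.
With uncorrelated errors the cross-covariances are all true-score covariance, so they carry over unchanged; only the diagonal terms shrink to ρᵢσᵢ².
True-score variance = [18.5²·0.57 + 10²·0.95 + 20.2²·0.58] + 493.884 = 526.746 + 493.884 = 1020.63.
Reliability = 1020.63 / 1344.17 = 0.759.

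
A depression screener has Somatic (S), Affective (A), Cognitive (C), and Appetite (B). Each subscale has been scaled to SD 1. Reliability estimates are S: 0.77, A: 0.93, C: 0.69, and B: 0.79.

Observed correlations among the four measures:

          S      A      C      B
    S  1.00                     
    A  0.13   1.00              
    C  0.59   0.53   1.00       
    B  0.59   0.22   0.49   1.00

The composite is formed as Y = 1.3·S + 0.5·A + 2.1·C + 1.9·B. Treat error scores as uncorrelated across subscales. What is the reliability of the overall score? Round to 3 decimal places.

Var(Y) = 1.3² + 0.5² + 2.1² + 1.9² + 2·[0.65·0.13 + 2.73·0.59 + 2.47·0.59 + 1.05·0.53 + 0.95·0.22 + 3.99·0.49] = 9.96 + 11.7462 = 21.7062.
With uncorrelated errors the cross-covariances are all true-score covariance, so they carry over unchanged; only the diagonal terms shrink to ρᵢσᵢ².
True-score variance = [1.3²·0.77 + 0.5²·0.93 + 2.1²·0.69 + 1.9²·0.79] + 11.7462 = 7.4286 + 11.7462 = 19.1748.
Reliability = 19.1748 / 21.7062 = 0.883.

0.883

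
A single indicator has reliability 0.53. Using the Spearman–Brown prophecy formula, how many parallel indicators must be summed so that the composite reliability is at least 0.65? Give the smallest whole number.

k ≥ ρ*(1−ρ₁)/(ρ₁(1−ρ*)) = 0.65·0.47 / (0.53·0.35) = 1.647.
Smallest integer k = 2.

2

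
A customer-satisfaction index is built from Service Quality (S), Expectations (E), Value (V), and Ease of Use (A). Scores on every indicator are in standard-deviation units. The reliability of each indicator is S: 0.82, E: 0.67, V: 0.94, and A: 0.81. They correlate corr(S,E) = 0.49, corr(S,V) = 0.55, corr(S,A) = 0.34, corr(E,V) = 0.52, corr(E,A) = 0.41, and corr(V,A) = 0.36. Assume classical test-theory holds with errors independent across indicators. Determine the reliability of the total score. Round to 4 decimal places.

Var(S+E+V+A) = 4 + 2·[0.49 + 0.55 + 0.34 + 0.52 + 0.41 + 0.36] = 4 + 5.34 = 9.34.
With uncorrelated errors the cross-covariances are all true-score covariance, so they carry over unchanged; only the diagonal terms shrink to ρᵢσᵢ².
True-score variance = [0.82 + 0.67 + 0.94 + 0.81] + 5.34 = 3.24 + 5.34 = 8.58.
Reliability = 8.58 / 9.34 = 0.9186.

0.9186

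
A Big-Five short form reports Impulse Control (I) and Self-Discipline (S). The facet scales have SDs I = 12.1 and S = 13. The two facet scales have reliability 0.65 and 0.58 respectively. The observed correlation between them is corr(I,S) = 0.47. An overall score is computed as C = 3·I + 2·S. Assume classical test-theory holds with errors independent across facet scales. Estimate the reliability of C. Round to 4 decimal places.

Var(C) = 3²·12.1² + 2²·13² + 2·[6·12.1·13·0.47] = 1993.69 + 887.172 = 2880.86.
With uncorrelated errors the cross-covariances are all true-score covariance, so they carry over unchanged; only the diagonal terms shrink to ρᵢσᵢ².
True-score variance = [3²·12.1²·0.65 + 2²·13²·0.58] + 887.172 = 1248.58 + 887.172 = 2135.75.
Reliability = 2135.75 / 2880.86 = 0.7414.

0.7414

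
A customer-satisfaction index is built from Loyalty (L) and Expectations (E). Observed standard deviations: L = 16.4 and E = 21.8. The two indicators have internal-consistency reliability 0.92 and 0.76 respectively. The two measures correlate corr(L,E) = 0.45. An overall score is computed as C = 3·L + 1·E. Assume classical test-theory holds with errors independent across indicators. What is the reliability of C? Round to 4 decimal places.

0.9203

Var(C) = 3²·16.4² + 21.8² + 2·[3·16.4·21.8·0.45] = 2895.88 + 965.304 = 3861.18.
With uncorrelated errors the cross-covariances are all true-score covariance, so they carry over unchanged; only the diagonal terms shrink to ρᵢσᵢ².
True-score variance = [3²·16.4²·0.92 + 21.8²·0.76] + 965.304 = 2588.17 + 965.304 = 3553.48.
Reliability = 3553.48 / 3861.18 = 0.9203.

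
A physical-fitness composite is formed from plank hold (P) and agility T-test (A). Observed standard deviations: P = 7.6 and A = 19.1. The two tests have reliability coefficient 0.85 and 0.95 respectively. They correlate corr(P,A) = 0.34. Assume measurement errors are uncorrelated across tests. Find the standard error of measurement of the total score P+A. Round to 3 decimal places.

Var(total) = 422.57 + 98.7088 = 521.279.
True-score variance = 395.666 + 98.7088 = 494.374, so reliability = 0.9484.
Error variance = 521.279 − 494.374 = 26.9045; SEM = √26.9045 = 5.187.

5.187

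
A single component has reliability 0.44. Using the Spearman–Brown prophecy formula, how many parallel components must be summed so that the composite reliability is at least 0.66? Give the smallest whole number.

k ≥ ρ*(1−ρ₁)/(ρ₁(1−ρ*)) = 0.66·0.56 / (0.44·0.34) = 2.471.
Smallest integer k = 3.

3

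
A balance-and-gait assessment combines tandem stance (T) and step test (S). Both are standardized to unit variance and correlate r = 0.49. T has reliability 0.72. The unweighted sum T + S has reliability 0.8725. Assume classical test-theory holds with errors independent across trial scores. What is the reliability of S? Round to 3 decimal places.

0.900

Var(T+S) = 2 + 2·0.49 = 2.980.
True-score variance = ρ_T + ρ_S + 2·0.49, so 0.8725 = (0.72 + ρ_S + 0.98) / 2.980.
ρ_S = 0.8725·2.980 − 0.72 − 0.98 = 0.900.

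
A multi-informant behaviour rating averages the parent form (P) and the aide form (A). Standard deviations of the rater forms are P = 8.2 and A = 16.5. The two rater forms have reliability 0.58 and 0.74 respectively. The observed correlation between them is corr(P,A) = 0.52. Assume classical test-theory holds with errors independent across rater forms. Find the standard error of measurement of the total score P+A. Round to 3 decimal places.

Var(total) = 339.49 + 140.712 = 480.202.
True-score variance = 240.464 + 140.712 = 381.176, so reliability = 0.7938.
Error variance = 480.202 − 381.176 = 99.0258; SEM = √99.0258 = 9.951.

9.951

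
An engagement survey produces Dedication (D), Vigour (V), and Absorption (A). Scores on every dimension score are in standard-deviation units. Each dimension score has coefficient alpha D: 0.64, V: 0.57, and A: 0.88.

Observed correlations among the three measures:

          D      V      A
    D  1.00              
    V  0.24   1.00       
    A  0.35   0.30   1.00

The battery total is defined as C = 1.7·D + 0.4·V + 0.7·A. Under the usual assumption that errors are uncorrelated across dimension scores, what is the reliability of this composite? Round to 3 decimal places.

Var(C) = 1.7² + 0.4² + 0.7² + 2·[0.68·0.24 + 1.19·0.35 + 0.28·0.30] = 3.54 + 1.3274 = 4.8674.
Because errors are independent across components, Cov(Tᵢ,Tⱼ) = Cov(Xᵢ,Xⱼ); the off-diagonal part of the true-score variance is the same as above.
True-score variance = [1.7²·0.64 + 0.4²·0.57 + 0.7²·0.88] + 1.3274 = 2.372 + 1.3274 = 3.6994.
Reliability = 3.6994 / 4.8674 = 0.760.

0.760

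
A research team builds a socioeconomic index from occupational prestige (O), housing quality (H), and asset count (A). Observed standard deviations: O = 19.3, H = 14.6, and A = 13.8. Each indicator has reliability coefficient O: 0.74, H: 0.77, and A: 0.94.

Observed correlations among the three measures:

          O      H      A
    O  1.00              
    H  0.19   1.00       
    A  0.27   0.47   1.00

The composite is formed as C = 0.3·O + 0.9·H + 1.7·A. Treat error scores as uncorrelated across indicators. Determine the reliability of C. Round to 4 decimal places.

Var(C) = 0.3²·19.3² + 0.9²·14.6² + 1.7²·13.8² + 2·[0.27·19.3·14.6·0.19 + 0.51·19.3·13.8·0.27 + 1.53·14.6·13.8·0.47] = 756.555 + 392.029 = 1148.58.
With uncorrelated errors the cross-covariances are all true-score covariance, so they carry over unchanged; only the diagonal terms shrink to ρᵢσᵢ².
True-score variance = [0.3²·19.3²·0.74 + 0.9²·14.6²·0.77 + 1.7²·13.8²·0.94] + 392.029 = 675.105 + 392.029 = 1067.13.
Reliability = 1067.13 / 1148.58 = 0.9291.

0.9291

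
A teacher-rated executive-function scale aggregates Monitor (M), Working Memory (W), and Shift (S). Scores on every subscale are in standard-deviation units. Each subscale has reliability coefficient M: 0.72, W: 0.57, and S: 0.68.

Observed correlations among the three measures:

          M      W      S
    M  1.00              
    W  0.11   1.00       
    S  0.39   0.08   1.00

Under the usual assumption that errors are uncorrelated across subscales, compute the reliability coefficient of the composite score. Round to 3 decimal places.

Var(M+W+S) = 3 + 2·[0.11 + 0.39 + 0.08] = 3 + 1.16 = 4.16.
Because errors are independent across components, Cov(Tᵢ,Tⱼ) = Cov(Xᵢ,Xⱼ); the off-diagonal part of the true-score variance is the same as above.
True-score variance = [0.72 + 0.57 + 0.68] + 1.16 = 1.97 + 1.16 = 3.13.
Reliability = 3.13 / 4.16 = 0.752.

0.752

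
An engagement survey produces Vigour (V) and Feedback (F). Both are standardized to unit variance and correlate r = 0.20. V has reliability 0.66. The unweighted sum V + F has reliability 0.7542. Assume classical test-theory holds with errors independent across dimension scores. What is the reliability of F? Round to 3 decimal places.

0.750

Var(V+F) = 2 + 2·0.20 = 2.400.
True-score variance = ρ_V + ρ_F + 2·0.20, so 0.7542 = (0.66 + ρ_F + 0.40) / 2.400.
ρ_F = 0.7542·2.400 − 0.66 − 0.40 = 0.750.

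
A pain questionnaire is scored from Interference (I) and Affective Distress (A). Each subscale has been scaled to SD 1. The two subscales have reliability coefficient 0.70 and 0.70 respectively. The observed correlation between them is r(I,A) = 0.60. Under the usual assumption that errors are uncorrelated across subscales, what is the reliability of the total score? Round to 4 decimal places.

0.8125

Var(I+A) = 2 + 2·[0.60] = 2 + 1.2 = 3.2.
Because errors are independent across components, Cov(Tᵢ,Tⱼ) = Cov(Xᵢ,Xⱼ); the off-diagonal part of the true-score variance is the same as above.
True-score variance = [0.70 + 0.70] + 1.2 = 1.4 + 1.2 = 2.6.
Reliability = 2.6 / 3.2 = 0.8125.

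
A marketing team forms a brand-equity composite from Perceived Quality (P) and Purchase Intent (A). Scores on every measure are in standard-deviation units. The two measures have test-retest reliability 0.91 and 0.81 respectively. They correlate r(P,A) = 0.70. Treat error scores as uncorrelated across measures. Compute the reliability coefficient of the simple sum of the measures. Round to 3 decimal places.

0.918

Var(P+A) = 2 + 2·[0.70] = 2 + 1.4 = 3.4.
With uncorrelated errors the cross-covariances are all true-score covariance, so they carry over unchanged; only the diagonal terms shrink to ρᵢσᵢ².
True-score variance = [0.91 + 0.81] + 1.4 = 1.72 + 1.4 = 3.12.
Reliability = 3.12 / 3.4 = 0.918.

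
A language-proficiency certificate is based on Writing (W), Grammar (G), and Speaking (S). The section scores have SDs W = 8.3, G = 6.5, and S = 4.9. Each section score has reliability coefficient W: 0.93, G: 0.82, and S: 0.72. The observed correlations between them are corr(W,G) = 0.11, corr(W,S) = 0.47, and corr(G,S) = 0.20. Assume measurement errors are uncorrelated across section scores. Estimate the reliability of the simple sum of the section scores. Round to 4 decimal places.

Var(W+G+S) = 8.3² + 6.5² + 4.9² + 2·[8.3·6.5·0.11 + 8.3·4.9·0.47 + 6.5·4.9·0.20] = 135.15 + 62.8388 = 197.989.
With uncorrelated errors the cross-covariances are all true-score covariance, so they carry over unchanged; only the diagonal terms shrink to ρᵢσᵢ².
True-score variance = [8.3²·0.93 + 6.5²·0.82 + 4.9²·0.72] + 62.8388 = 116 + 62.8388 = 178.839.
Reliability = 178.839 / 197.989 = 0.9033.

0.9033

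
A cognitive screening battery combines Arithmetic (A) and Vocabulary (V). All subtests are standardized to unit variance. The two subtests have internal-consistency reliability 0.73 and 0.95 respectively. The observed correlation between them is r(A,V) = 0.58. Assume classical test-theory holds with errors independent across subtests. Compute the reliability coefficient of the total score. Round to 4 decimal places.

0.8987

Var(A+V) = 2 + 2·[0.58] = 2 + 1.16 = 3.16.
Because errors are independent across components, Cov(Tᵢ,Tⱼ) = Cov(Xᵢ,Xⱼ); the off-diagonal part of the true-score variance is the same as above.
True-score variance = [0.73 + 0.95] + 1.16 = 1.68 + 1.16 = 2.84.
Reliability = 2.84 / 3.16 = 0.8987.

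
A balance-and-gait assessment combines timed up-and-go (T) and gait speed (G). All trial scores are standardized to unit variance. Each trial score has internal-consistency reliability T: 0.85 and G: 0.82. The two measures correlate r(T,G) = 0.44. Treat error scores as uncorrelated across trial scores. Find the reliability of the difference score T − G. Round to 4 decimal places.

0.7054

Var(T−G) = 1 + 1 − 2·0.44 = 2 − 0.88 = 1.12.
With uncorrelated errors the cross-covariances are all true-score covariance, so they carry over unchanged; only the diagonal terms shrink to ρᵢσᵢ².
True-score variance = [0.85 + 0.82] − 0.88 = 1.67 − 0.88 = 0.79.
Reliability = 0.79 / 1.12 = 0.7054.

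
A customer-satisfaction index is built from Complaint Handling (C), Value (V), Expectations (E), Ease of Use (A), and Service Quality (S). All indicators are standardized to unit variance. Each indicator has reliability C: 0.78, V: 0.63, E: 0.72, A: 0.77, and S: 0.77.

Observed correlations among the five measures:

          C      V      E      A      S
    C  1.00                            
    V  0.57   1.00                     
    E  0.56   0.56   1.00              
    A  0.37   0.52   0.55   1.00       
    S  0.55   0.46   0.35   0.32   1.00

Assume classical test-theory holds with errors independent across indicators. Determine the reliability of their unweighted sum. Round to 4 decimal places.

0.9090

Var(C+V+E+A+S) = 5 + 2·[0.57 + 0.56 + 0.37 + 0.55 + 0.56 + 0.52 + 0.46 + 0.55 + 0.35 + 0.32] = 5 + 9.62 = 14.62.
Because errors are independent across components, Cov(Tᵢ,Tⱼ) = Cov(Xᵢ,Xⱼ); the off-diagonal part of the true-score variance is the same as above.
True-score variance = [0.78 + 0.63 + 0.72 + 0.77 + 0.77] + 9.62 = 3.67 + 9.62 = 13.29.
Reliability = 13.29 / 14.62 = 0.9090.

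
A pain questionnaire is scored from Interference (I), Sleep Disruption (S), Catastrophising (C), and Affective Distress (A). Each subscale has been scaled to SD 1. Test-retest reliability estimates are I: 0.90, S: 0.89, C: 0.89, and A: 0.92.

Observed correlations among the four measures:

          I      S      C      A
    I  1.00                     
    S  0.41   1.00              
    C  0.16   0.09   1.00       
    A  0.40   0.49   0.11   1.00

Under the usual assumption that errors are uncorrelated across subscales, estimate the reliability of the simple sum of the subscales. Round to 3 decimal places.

Var(I+S+C+A) = 4 + 2·[0.41 + 0.16 + 0.40 + 0.09 + 0.49 + 0.11] = 4 + 3.32 = 7.32.
With uncorrelated errors the cross-covariances are all true-score covariance, so they carry over unchanged; only the diagonal terms shrink to ρᵢσᵢ².
True-score variance = [0.90 + 0.89 + 0.89 + 0.92] + 3.32 = 3.6 + 3.32 = 6.92.
Reliability = 6.92 / 7.32 = 0.945.

0.945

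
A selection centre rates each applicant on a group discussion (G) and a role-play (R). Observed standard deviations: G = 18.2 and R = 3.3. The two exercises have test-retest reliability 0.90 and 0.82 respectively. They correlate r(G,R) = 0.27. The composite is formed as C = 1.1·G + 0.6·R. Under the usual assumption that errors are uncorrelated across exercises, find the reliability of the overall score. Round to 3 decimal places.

0.904

Var(C) = 1.1²·18.2² + 0.6²·3.3² + 2·[0.66·18.2·3.3·0.27] = 404.721 + 21.4054 = 426.126.
Under uncorrelated errors the observed covariances equal the true-score covariances, so only the own-variance terms attenuate.
True-score variance = [1.1²·18.2²·0.90 + 0.6²·3.3²·0.82] + 21.4054 = 363.935 + 21.4054 = 385.34.
Reliability = 385.34 / 426.126 = 0.904.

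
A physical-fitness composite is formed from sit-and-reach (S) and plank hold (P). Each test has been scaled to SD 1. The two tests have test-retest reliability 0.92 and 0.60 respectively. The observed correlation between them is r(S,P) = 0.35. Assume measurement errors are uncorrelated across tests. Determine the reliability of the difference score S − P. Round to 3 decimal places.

0.631

Var(S−P) = 1 + 1 − 2·0.35 = 2 − 0.7 = 1.3.
Under uncorrelated errors the observed covariances equal the true-score covariances, so only the own-variance terms attenuate.
True-score variance = [0.92 + 0.60] − 0.7 = 1.52 − 0.7 = 0.82.
Reliability = 0.82 / 1.3 = 0.631.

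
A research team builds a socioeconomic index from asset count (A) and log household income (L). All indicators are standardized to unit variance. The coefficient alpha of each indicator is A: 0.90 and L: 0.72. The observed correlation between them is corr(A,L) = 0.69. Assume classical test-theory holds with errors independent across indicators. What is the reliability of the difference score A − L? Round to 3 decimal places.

0.387

Var(A−L) = 1 + 1 − 2·0.69 = 2 − 1.38 = 0.62.
Because errors are independent across components, Cov(Tᵢ,Tⱼ) = Cov(Xᵢ,Xⱼ); the off-diagonal part of the true-score variance is the same as above.
True-score variance = [0.90 + 0.72] − 1.38 = 1.62 − 1.38 = 0.24.
Reliability = 0.24 / 0.62 = 0.387.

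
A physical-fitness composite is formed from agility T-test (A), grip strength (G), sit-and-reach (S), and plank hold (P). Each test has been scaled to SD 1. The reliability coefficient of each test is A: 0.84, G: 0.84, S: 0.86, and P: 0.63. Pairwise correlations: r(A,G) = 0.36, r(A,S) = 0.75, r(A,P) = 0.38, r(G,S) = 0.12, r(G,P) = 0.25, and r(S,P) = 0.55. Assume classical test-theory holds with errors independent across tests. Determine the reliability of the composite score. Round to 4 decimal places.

0.9059

Var(A+G+S+P) = 4 + 2·[0.36 + 0.75 + 0.38 + 0.12 + 0.25 + 0.55] = 4 + 4.82 = 8.82.
Because errors are independent across components, Cov(Tᵢ,Tⱼ) = Cov(Xᵢ,Xⱼ); the off-diagonal part of the true-score variance is the same as above.
True-score variance = [0.84 + 0.84 + 0.86 + 0.63] + 4.82 = 3.17 + 4.82 = 7.99.
Reliability = 7.99 / 8.82 = 0.9059.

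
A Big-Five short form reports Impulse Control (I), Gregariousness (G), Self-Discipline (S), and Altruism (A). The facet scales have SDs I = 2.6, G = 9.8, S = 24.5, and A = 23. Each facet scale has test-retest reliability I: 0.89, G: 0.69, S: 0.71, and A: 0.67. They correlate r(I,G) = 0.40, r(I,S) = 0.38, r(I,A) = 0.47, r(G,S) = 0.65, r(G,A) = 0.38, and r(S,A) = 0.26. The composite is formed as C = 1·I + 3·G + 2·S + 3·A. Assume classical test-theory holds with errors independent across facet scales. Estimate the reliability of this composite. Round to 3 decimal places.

Var(C) = 2.6² + 3²·9.8² + 2²·24.5² + 3²·23² + 2·[3·2.6·9.8·0.40 + 2·2.6·24.5·0.38 + 3·2.6·23·0.47 + 6·9.8·24.5·0.65 + 9·9.8·23·0.38 + 6·24.5·23·0.26] = 8033.12 + 5499.25 = 13532.4.
Because errors are independent across components, Cov(Tᵢ,Tⱼ) = Cov(Xᵢ,Xⱼ); the off-diagonal part of the true-score variance is the same as above.
True-score variance = [2.6²·0.89 + 3²·9.8²·0.69 + 2²·24.5²·0.71 + 3²·23²·0.67] + 5499.25 = 5497 + 5499.25 = 10996.3.
Reliability = 10996.3 / 13532.4 = 0.813.

0.813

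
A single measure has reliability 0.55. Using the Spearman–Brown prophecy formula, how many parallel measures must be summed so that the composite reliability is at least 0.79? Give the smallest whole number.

4

k ≥ ρ*(1−ρ₁)/(ρ₁(1−ρ*)) = 0.79·0.45 / (0.55·0.21) = 3.078.
Smallest integer k = 4.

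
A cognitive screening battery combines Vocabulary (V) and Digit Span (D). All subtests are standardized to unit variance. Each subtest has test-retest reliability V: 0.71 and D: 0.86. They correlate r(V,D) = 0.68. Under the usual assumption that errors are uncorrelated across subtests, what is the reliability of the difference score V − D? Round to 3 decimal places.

0.328

Var(V−D) = 1 + 1 − 2·0.68 = 2 − 1.36 = 0.64.
With uncorrelated errors the cross-covariances are all true-score covariance, so they carry over unchanged; only the diagonal terms shrink to ρᵢσᵢ².
True-score variance = [0.71 + 0.86] − 1.36 = 1.57 − 1.36 = 0.21.
Reliability = 0.21 / 0.64 = 0.328.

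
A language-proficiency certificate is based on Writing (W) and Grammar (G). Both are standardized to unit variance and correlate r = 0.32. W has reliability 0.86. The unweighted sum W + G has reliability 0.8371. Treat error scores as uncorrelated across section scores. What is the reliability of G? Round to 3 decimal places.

0.710

Var(W+G) = 2 + 2·0.32 = 2.640.
True-score variance = ρ_W + ρ_G + 2·0.32, so 0.8371 = (0.86 + ρ_G + 0.64) / 2.640.
ρ_G = 0.8371·2.640 − 0.86 − 0.64 = 0.710.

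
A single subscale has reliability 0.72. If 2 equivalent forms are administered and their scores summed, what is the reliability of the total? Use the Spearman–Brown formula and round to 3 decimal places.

ρ_k = kρ / (1 + (k−1)ρ) = 2·0.72 / (1 + 1·0.72) = 1.440 / 1.720 = 0.837.

0.837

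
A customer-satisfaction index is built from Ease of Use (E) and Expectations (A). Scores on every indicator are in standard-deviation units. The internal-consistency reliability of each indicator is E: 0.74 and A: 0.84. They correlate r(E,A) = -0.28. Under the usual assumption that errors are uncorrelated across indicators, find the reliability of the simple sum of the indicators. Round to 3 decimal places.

0.708

Var(E+A) = 2 + 2·[(-0.28)] = 2 − 0.56 = 1.44.
Because errors are independent across components, Cov(Tᵢ,Tⱼ) = Cov(Xᵢ,Xⱼ); the off-diagonal part of the true-score variance is the same as above.
True-score variance = [0.74 + 0.84] − 0.56 = 1.58 − 0.56 = 1.02.
Reliability = 1.02 / 1.44 = 0.708.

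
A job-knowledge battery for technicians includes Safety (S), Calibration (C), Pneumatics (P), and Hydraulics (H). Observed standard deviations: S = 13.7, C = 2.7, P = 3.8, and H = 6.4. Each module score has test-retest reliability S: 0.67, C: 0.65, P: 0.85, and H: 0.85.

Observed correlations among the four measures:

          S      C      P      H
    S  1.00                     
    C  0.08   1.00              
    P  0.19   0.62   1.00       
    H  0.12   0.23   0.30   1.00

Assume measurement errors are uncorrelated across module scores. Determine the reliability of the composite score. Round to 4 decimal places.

0.7810

Var(S+C+P+H) = 13.7² + 2.7² + 3.8² + 6.4² + 2·[13.7·2.7·0.08 + 13.7·3.8·0.19 + 13.7·6.4·0.12 + 2.7·3.8·0.62 + 2.7·6.4·0.23 + 3.8·6.4·0.30] = 250.38 + 82.0076 = 332.388.
Because errors are independent across components, Cov(Tᵢ,Tⱼ) = Cov(Xᵢ,Xⱼ); the off-diagonal part of the true-score variance is the same as above.
True-score variance = [13.7²·0.67 + 2.7²·0.65 + 3.8²·0.85 + 6.4²·0.85] + 82.0076 = 177.581 + 82.0076 = 259.588.
Reliability = 259.588 / 332.388 = 0.7810.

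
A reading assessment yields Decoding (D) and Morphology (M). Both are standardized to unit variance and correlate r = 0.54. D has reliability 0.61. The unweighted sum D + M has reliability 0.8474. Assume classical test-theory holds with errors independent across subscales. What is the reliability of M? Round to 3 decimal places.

0.920

Var(D+M) = 2 + 2·0.54 = 3.080.
True-score variance = ρ_D + ρ_M + 2·0.54, so 0.8474 = (0.61 + ρ_M + 1.08) / 3.080.
ρ_M = 0.8474·3.080 − 0.61 − 1.08 = 0.920.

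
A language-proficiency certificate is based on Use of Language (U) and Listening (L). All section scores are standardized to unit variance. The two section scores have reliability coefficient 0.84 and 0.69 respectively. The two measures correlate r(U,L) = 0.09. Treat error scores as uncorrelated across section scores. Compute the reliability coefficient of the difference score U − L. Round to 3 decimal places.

Var(U−L) = 1 + 1 − 2·0.09 = 2 − 0.18 = 1.82.
Because errors are independent across components, Cov(Tᵢ,Tⱼ) = Cov(Xᵢ,Xⱼ); the off-diagonal part of the true-score variance is the same as above.
True-score variance = [0.84 + 0.69] − 0.18 = 1.53 − 0.18 = 1.35.
Reliability = 1.35 / 1.82 = 0.742.

0.742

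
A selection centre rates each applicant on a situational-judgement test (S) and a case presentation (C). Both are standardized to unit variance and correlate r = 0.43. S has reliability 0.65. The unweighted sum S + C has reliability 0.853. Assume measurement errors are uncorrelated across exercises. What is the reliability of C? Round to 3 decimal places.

Var(S+C) = 2 + 2·0.43 = 2.860.
True-score variance = ρ_S + ρ_C + 2·0.43, so 0.853 = (0.65 + ρ_C + 0.86) / 2.860.
ρ_C = 0.853·2.860 − 0.65 − 0.86 = 0.930.

0.930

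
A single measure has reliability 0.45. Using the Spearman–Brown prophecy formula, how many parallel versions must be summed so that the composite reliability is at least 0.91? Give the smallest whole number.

k ≥ ρ*(1−ρ₁)/(ρ₁(1−ρ*)) = 0.91·0.55 / (0.45·0.09) = 12.358.
Smallest integer k = 13.

13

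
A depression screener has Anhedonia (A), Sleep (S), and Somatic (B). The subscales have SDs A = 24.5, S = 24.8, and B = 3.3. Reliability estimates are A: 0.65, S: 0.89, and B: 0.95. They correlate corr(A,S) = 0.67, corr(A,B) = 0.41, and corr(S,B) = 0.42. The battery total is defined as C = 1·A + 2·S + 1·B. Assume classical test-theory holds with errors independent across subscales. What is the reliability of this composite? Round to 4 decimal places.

Var(C) = 24.5² + 2²·24.8² + 3.3² + 2·[2·24.5·24.8·0.67 + 24.5·3.3·0.41 + 2·24.8·3.3·0.42] = 3071.3 + 1832.16 = 4903.46.
Because errors are independent across components, Cov(Tᵢ,Tⱼ) = Cov(Xᵢ,Xⱼ); the off-diagonal part of the true-score variance is the same as above.
True-score variance = [24.5²·0.65 + 2²·24.8²·0.89 + 3.3²·0.95] + 1832.16 = 2590.05 + 1832.16 = 4422.21.
Reliability = 4422.21 / 4903.46 = 0.9019.

0.9019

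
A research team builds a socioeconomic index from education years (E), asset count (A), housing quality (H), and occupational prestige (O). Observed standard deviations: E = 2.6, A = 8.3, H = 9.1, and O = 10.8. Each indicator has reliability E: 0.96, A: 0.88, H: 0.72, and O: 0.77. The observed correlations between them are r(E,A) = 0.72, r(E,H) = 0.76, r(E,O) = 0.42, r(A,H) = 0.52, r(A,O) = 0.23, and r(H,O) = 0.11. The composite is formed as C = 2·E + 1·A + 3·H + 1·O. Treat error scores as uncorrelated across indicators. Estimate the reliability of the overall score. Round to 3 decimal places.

Var(C) = 2²·2.6² + 8.3² + 3²·9.1² + 10.8² + 2·[2·2.6·8.3·0.72 + 6·2.6·9.1·0.76 + 2·2.6·10.8·0.42 + 3·8.3·9.1·0.52 + 8.3·10.8·0.23 + 3·9.1·10.8·0.11] = 957.86 + 666.857 = 1624.72.
Because errors are independent across components, Cov(Tᵢ,Tⱼ) = Cov(Xᵢ,Xⱼ); the off-diagonal part of the true-score variance is the same as above.
True-score variance = [2²·2.6²·0.96 + 8.3²·0.88 + 3²·9.1²·0.72 + 10.8²·0.77] + 666.857 = 713.003 + 666.857 = 1379.86.
Reliability = 1379.86 / 1624.72 = 0.849.

0.849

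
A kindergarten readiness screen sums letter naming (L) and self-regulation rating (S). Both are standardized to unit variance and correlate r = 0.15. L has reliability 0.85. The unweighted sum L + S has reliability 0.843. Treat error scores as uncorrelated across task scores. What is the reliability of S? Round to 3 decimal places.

Var(L+S) = 2 + 2·0.15 = 2.300.
True-score variance = ρ_L + ρ_S + 2·0.15, so 0.843 = (0.85 + ρ_S + 0.30) / 2.300.
ρ_S = 0.843·2.300 − 0.85 − 0.30 = 0.789.

0.789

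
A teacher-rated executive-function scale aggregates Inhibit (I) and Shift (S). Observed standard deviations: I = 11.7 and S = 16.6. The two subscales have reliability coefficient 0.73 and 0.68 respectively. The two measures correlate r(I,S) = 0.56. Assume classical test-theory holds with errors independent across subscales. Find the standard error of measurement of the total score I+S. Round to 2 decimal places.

11.19

Var(total) = 412.45 + 217.526 = 629.976.
True-score variance = 287.311 + 217.526 = 504.837, so reliability = 0.8014.
Error variance = 629.976 − 504.837 = 125.139; SEM = √125.139 = 11.19.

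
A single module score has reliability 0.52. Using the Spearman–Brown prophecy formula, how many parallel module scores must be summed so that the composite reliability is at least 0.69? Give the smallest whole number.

k ≥ ρ*(1−ρ₁)/(ρ₁(1−ρ*)) = 0.69·0.48 / (0.52·0.31) = 2.055.
Smallest integer k = 3.

3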